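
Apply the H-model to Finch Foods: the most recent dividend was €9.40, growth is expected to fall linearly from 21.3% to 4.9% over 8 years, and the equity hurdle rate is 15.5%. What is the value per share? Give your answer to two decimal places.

H-model: P₀ = D₀[(1+g_L) + H(g_S−g_L)]/(r−g_L), with H = 8/2 = 4.
P₀ = 9.40 × [(1+0.049) + 4×(0.213−0.049)] / (0.155−0.049)
   = 9.40 × 1.7050 / 0.106 = 151.1981

€151.20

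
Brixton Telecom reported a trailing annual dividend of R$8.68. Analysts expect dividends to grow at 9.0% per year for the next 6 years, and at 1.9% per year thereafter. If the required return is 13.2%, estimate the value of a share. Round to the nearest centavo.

Two-stage DDM. Project D₁…D_6 at 0.09, terminal growth 0.019, discount at r = 0.132.
D_1 = 9.4612
D_2 = 10.3127
D_3 = 11.2409
D_4 = 12.2525
D_5 = 13.3553
D_6 = 14.5572
Terminal value at t=6: TV = D_7/(r−g) = 14.8338/(0.132−0.019) = 131.2727
P₀ = 9.4612/(1+0.132)^1 + 10.3127/(1+0.132)^2 + 11.2409/(1+0.132)^3 + 12.2525/(1+0.132)^4 + 13.3553/(1+0.132)^5 + 14.5572/(1+0.132)^6 + 131.2727/(1+0.132)^6 = 108.1073

R$108.11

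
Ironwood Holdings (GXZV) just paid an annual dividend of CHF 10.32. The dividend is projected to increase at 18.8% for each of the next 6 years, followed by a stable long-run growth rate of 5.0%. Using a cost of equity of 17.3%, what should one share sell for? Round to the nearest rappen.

CHF 159.83

Two-stage DDM. Project D₁…D_6 at 0.188, terminal growth 0.05, discount at r = 0.173.
D_1 = 12.2602
D_2 = 14.5651
D_3 = 17.3033
D_4 = 20.5563
D_5 = 24.4209
D_6 = 29.0120
Terminal value at t=6: TV = D_7/(r−g) = 30.4626/(0.173−0.05) = 247.6638
P₀ = 12.2602/(1+0.173)^1 + 14.5651/(1+0.173)^2 + 17.3033/(1+0.173)^3 + 20.5563/(1+0.173)^4 + 24.4209/(1+0.173)^5 + 29.0120/(1+0.173)^6 + 247.6638/(1+0.173)^6 = 159.8280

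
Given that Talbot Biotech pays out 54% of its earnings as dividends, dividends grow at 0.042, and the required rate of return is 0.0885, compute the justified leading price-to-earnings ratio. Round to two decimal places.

Justified leading P/E = b/(r−g) = 0.54/(0.0885−0.042) = 11.6129

11.61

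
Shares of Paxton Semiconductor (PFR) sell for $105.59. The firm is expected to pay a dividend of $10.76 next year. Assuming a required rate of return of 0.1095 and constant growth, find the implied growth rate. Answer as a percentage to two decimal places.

From P₀ = D₁/(r − g), the implied growth is g = r − D₁/P₀.
g = 0.1095 − 10.76/105.59 = 0.1095 − 0.10190 = 0.00760

0.76%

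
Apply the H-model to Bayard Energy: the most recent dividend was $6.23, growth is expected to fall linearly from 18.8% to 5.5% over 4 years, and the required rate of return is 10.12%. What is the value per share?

H-model: P₀ = D₀[(1+g_L) + H(g_S−g_L)]/(r−g_L), with H = 4/2 = 2.
P₀ = 6.23 × [(1+0.055) + 2×(0.188−0.055)] / (0.1012−0.055)
   = 6.23 × 1.3210 / 0.0462 = 178.1348

$178.13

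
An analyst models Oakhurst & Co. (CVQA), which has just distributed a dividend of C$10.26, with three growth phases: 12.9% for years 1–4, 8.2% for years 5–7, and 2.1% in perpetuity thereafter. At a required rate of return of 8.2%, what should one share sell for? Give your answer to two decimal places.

Three-stage DDM. Project D₁…D_7; terminal Gordon value at t=7 with g = 0.021; discount at r = 0.082.
D_1 = 11.5835
D_2 = 13.0778
D_3 = 14.7649
D_4 = 16.6695
D_5 = 18.0364
D_6 = 19.5154
D_7 = 21.1157
TV_7 = 21.5591/(0.082−0.021) = 353.4279
P₀ = Σ Dₜ/(1+r)ᵗ + TV_7/(1+r)^7 = 285.7496

C$285.75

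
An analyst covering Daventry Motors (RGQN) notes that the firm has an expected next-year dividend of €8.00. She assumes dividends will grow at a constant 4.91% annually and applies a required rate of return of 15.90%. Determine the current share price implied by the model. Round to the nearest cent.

€72.79

Gordon growth model: P₀ = D₁/(r − g), with D₁ = 8.00 given directly.
P₀ = 8.0000 / (0.159 − 0.0491) = 8.0000 / 0.1099 = 72.7934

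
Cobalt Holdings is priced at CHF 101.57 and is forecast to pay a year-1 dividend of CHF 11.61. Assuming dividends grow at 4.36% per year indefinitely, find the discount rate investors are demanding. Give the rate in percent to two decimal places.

15.79%

Rearranging the constant-growth DDM: r = D₁/P₀ + g.
r = 11.6100 / 101.57 + 0.0436 = 0.11431 + 0.0436 = 0.15791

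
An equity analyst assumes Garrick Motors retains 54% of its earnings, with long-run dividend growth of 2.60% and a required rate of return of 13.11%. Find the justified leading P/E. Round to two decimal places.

4.38

Payout ratio b = 1 − 0.54 = 0.46.
Justified leading P/E = b/(r−g) = 0.46/(0.1311−0.026) = 4.3768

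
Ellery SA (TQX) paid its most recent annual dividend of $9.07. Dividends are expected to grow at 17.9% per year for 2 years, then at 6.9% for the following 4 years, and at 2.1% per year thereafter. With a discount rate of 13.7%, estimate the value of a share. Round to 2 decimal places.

$119.75

Three-stage DDM. Project D₁…D_6; terminal Gordon value at t=6 with g = 0.021; discount at r = 0.137.
D_1 = 10.6935
D_2 = 12.6077
D_3 = 13.4776
D_4 = 14.4076
D_5 = 15.4017
D_6 = 16.4644
TV_6 = 16.8101/(0.137−0.021) = 144.9150
P₀ = Σ Dₜ/(1+r)ᵗ + TV_6/(1+r)^6 = 119.7467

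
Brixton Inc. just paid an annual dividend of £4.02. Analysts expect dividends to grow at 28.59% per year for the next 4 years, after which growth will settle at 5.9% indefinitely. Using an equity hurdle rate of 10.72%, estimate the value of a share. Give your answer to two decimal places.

£184.40

Two-stage DDM. Project D₁…D_4 at 0.2859, terminal growth 0.059, discount at r = 0.1072.
D_1 = 5.1693
D_2 = 6.6472
D_3 = 8.5477
D_4 = 10.9914
Terminal value at t=4: TV = D_5/(r−g) = 11.6399/(0.1072−0.059) = 241.4926
P₀ = 5.1693/(1+0.1072)^1 + 6.6472/(1+0.1072)^2 + 8.5477/(1+0.1072)^3 + 10.9914/(1+0.1072)^4 + 241.4926/(1+0.1072)^4 = 184.3965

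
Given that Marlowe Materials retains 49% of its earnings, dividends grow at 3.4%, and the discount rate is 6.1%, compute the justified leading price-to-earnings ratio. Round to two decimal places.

18.89

Payout ratio b = 1 − 0.49 = 0.51.
Justified leading P/E = b/(r−g) = 0.51/(0.061−0.034) = 18.8889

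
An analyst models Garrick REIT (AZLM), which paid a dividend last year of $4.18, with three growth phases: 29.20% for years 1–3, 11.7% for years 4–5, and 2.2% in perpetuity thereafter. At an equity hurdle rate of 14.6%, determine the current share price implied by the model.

$74.44

Three-stage DDM. Project D₁…D_5; terminal Gordon value at t=5 with g = 0.022; discount at r = 0.146.
D_1 = 5.4006
D_2 = 6.9775
D_3 = 9.0150
D_4 = 10.0697
D_5 = 11.2479
TV_5 = 11.4953/(0.146−0.022) = 92.7042
P₀ = Σ Dₜ/(1+r)ᵗ + TV_5/(1+r)^5 = 74.4442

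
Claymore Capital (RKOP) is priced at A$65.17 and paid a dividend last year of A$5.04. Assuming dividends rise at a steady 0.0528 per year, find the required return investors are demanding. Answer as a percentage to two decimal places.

13.42%

Rearranging the constant-growth DDM: r = D₁/P₀ + g.
D₁ = 5.04 × (1 + 0.0528) = 5.3061.
r = 5.3061 / 65.17 + 0.0528 = 0.08142 + 0.0528 = 0.13422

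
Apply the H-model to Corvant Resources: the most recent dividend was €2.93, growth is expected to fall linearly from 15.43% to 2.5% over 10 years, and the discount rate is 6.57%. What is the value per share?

€120.33

H-model: P₀ = D₀[(1+g_L) + H(g_S−g_L)]/(r−g_L), with H = 10/2 = 5.
P₀ = 2.93 × [(1+0.025) + 5×(0.1543−0.025)] / (0.0657−0.025)
   = 2.93 × 1.6715 / 0.0407 = 120.3316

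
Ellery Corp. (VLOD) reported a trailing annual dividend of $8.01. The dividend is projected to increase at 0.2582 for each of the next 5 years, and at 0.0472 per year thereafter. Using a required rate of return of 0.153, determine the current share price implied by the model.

Two-stage DDM. Project D₁…D_5 at 0.2582, terminal growth 0.0472, discount at r = 0.153.
D_1 = 10.0782
D_2 = 12.6804
D_3 = 15.9544
D_4 = 20.0739
D_5 = 25.2570
Terminal value at t=5: TV = D_6/(r−g) = 26.4491/(0.153−0.0472) = 249.9913
P₀ = 10.0782/(1+0.153)^1 + 12.6804/(1+0.153)^2 + 15.9544/(1+0.153)^3 + 20.0739/(1+0.153)^4 + 25.2570/(1+0.153)^5 + 249.9913/(1+0.153)^5 = 175.1221

$175.12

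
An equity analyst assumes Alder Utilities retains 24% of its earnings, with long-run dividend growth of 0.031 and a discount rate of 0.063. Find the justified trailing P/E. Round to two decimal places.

Payout ratio b = 1 − 0.24 = 0.76.
Justified trailing P/E = b(1+g)/(r−g) = 0.76×(1+0.031)/(0.063−0.031) = 24.4862

24.49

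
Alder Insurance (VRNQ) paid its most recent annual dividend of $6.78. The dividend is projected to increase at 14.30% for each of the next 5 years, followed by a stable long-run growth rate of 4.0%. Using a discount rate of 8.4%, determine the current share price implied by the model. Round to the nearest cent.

Two-stage DDM. Project D₁…D_5 at 0.143, terminal growth 0.04, discount at r = 0.084.
D_1 = 7.7495
D_2 = 8.8577
D_3 = 10.1244
D_4 = 11.5722
D_5 = 13.2270
Terminal value at t=5: TV = D_6/(r−g) = 13.7561/(0.084−0.04) = 312.6378
P₀ = 7.7495/(1+0.084)^1 + 8.8577/(1+0.084)^2 + 10.1244/(1+0.084)^3 + 11.5722/(1+0.084)^4 + 13.2270/(1+0.084)^5 + 312.6378/(1+0.084)^5 = 248.7329

$248.73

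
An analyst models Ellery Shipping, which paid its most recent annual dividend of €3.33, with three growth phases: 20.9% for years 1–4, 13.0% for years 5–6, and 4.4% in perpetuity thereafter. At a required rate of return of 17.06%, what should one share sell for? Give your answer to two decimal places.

Three-stage DDM. Project D₁…D_6; terminal Gordon value at t=6 with g = 0.044; discount at r = 0.1706.
D_1 = 4.0260
D_2 = 4.8674
D_3 = 5.8847
D_4 = 7.1146
D_5 = 8.0395
D_6 = 9.0846
TV_6 = 9.4843/(0.1706−0.044) = 74.9157
P₀ = Σ Dₜ/(1+r)ᵗ + TV_6/(1+r)^6 = 50.7523

€50.75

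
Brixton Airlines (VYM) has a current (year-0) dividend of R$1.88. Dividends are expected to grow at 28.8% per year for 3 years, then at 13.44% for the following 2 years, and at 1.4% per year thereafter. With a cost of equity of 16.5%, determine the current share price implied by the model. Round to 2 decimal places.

Three-stage DDM. Project D₁…D_5; terminal Gordon value at t=5 with g = 0.014; discount at r = 0.165.
D_1 = 2.4214
D_2 = 3.1188
D_3 = 4.0170
D_4 = 4.5569
D_5 = 5.1694
TV_5 = 5.2417/(0.165−0.014) = 34.7135
P₀ = Σ Dₜ/(1+r)ᵗ + TV_5/(1+r)^5 = 27.9756

R$27.98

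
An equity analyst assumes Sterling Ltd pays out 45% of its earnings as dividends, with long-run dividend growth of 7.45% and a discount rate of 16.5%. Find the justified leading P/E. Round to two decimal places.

4.97

Justified leading P/E = b/(r−g) = 0.45/(0.165−0.0745) = 4.9724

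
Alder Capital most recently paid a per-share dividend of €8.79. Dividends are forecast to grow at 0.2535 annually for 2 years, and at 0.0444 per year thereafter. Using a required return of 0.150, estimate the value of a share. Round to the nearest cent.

€123.31

Two-stage DDM. Project D₁…D_2 at 0.2535, terminal growth 0.0444, discount at r = 0.15.
D_1 = 11.0183
D_2 = 13.8114
Terminal value at t=2: TV = D_3/(r−g) = 14.4246/(0.15−0.0444) = 136.5968
P₀ = 11.0183/(1+0.15)^1 + 13.8114/(1+0.15)^2 + 136.5968/(1+0.15)^2 = 123.3113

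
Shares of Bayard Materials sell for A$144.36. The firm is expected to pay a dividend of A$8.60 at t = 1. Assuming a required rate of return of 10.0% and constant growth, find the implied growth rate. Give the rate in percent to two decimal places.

4.04%

From P₀ = D₁/(r − g), the implied growth is g = r − D₁/P₀.
g = 0.1 − 8.60/144.36 = 0.1 − 0.05957 = 0.04043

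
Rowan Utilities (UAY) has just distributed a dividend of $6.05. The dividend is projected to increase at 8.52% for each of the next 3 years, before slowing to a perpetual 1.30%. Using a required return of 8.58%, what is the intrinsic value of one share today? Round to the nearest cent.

$102.18

Two-stage DDM. Project D₁…D_3 at 0.0852, terminal growth 0.013, discount at r = 0.0858.
D_1 = 6.5655
D_2 = 7.1248
D_3 = 7.7319
Terminal value at t=3: TV = D_4/(r−g) = 7.8324/(0.0858−0.013) = 107.5877
P₀ = 6.5655/(1+0.0858)^1 + 7.1248/(1+0.0858)^2 + 7.7319/(1+0.0858)^3 + 107.5877/(1+0.0858)^3 = 102.1752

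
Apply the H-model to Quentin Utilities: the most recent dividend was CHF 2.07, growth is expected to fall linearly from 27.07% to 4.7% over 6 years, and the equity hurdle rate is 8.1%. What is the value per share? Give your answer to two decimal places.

CHF 104.60

H-model: P₀ = D₀[(1+g_L) + H(g_S−g_L)]/(r−g_L), with H = 6/2 = 3.
P₀ = 2.07 × [(1+0.047) + 3×(0.2707−0.047)] / (0.081−0.047)
   = 2.07 × 1.7181 / 0.034 = 104.6020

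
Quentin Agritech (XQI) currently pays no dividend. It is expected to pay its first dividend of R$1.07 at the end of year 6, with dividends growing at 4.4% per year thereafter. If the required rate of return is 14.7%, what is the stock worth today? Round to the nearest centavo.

Deferred-dividend DDM. At t=5 the remaining stream is a growing perpetuity with first payment D_6 = 1.07.
V_5 = D_6/(r−g) = 1.07/(0.147−0.044) = 10.3883
P₀ = V_5/(1+r)^5 = 10.3883/(1+0.147)^5 = 5.2327

R$5.23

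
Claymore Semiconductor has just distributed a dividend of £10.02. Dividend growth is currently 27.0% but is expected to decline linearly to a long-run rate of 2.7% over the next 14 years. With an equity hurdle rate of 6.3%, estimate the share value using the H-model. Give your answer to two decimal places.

£759.29

H-model: P₀ = D₀[(1+g_L) + H(g_S−g_L)]/(r−g_L), with H = 14/2 = 7.
P₀ = 10.02 × [(1+0.027) + 7×(0.27−0.027)] / (0.063−0.027)
   = 10.02 × 2.7280 / 0.036 = 759.2933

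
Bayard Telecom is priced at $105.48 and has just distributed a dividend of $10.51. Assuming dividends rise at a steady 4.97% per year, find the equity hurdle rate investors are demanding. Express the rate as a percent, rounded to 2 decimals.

15.43%

Rearranging the constant-growth DDM: r = D₁/P₀ + g.
D₁ = 10.51 × (1 + 0.0497) = 11.0323.
r = 11.0323 / 105.48 + 0.0497 = 0.10459 + 0.0497 = 0.15429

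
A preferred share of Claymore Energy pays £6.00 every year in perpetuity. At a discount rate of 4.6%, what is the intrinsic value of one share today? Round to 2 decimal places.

£130.43

Zero-growth DDM (perpetuity): P₀ = D/r = 6.00 / 0.046 = 130.4348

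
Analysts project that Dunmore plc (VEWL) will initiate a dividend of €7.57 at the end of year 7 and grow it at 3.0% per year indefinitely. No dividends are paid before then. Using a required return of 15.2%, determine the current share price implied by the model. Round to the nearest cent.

€26.55

Deferred-dividend DDM. At t=6 the remaining stream is a growing perpetuity with first payment D_7 = 7.57.
V_6 = D_7/(r−g) = 7.57/(0.152−0.03) = 62.0492
P₀ = V_6/(1+r)^6 = 62.0492/(1+0.152)^6 = 26.5473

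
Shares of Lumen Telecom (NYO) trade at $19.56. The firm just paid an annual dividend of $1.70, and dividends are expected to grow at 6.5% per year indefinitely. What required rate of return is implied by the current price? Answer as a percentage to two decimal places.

Rearranging the constant-growth DDM: r = D₁/P₀ + g.
D₁ = 1.70 × (1 + 0.065) = 1.8105.
r = 1.8105 / 19.56 + 0.065 = 0.09256 + 0.065 = 0.15756

15.76%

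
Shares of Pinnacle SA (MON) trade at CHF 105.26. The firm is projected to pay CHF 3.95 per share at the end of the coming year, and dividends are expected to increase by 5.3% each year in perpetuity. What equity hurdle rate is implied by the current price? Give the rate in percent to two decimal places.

9.05%

Rearranging the constant-growth DDM: r = D₁/P₀ + g.
r = 3.9500 / 105.26 + 0.053 = 0.03753 + 0.053 = 0.09053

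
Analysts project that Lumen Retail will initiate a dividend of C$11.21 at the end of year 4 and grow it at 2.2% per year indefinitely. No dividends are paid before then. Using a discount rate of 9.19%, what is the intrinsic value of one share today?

C$123.19

Deferred-dividend DDM. At t=3 the remaining stream is a growing perpetuity with first payment D_4 = 11.21.
V_3 = D_4/(r−g) = 11.21/(0.0919−0.022) = 160.3720
P₀ = V_3/(1+r)^3 = 160.3720/(1+0.0919)^3 = 123.1912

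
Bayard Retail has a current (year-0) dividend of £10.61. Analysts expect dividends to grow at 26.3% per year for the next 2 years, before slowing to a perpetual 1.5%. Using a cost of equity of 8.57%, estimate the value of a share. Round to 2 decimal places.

£232.83

Two-stage DDM. Project D₁…D_2 at 0.263, terminal growth 0.015, discount at r = 0.0857.
D_1 = 13.4004
D_2 = 16.9247
Terminal value at t=2: TV = D_3/(r−g) = 17.1786/(0.0857−0.015) = 242.9790
P₀ = 13.4004/(1+0.0857)^1 + 16.9247/(1+0.0857)^2 + 242.9790/(1+0.0857)^2 = 232.8347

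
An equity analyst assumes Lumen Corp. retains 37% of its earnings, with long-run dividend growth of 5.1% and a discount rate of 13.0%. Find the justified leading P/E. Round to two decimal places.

Payout ratio b = 1 − 0.37 = 0.63.
Justified leading P/E = b/(r−g) = 0.63/(0.13−0.051) = 7.9747

7.97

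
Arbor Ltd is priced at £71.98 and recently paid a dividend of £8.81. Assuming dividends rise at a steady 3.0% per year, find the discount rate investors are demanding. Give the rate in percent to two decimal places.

Rearranging the constant-growth DDM: r = D₁/P₀ + g.
D₁ = 8.81 × (1 + 0.03) = 9.0743.
r = 9.0743 / 71.98 + 0.03 = 0.12607 + 0.03 = 0.15607

15.61%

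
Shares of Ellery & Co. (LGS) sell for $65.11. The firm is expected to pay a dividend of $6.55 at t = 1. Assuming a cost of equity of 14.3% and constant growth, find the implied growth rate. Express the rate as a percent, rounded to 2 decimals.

From P₀ = D₁/(r − g), the implied growth is g = r − D₁/P₀.
g = 0.143 − 6.55/65.11 = 0.143 − 0.10060 = 0.04240

4.24%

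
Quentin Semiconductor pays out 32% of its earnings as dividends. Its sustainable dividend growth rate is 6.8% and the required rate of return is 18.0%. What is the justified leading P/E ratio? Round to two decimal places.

Justified leading P/E = b/(r−g) = 0.32/(0.18−0.068) = 2.8571

2.86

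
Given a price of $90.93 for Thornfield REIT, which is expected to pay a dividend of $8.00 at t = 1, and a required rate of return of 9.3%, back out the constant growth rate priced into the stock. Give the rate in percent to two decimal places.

0.50%

From P₀ = D₁/(r − g), the implied growth is g = r − D₁/P₀.
g = 0.093 − 8.00/90.93 = 0.093 − 0.08798 = 0.00502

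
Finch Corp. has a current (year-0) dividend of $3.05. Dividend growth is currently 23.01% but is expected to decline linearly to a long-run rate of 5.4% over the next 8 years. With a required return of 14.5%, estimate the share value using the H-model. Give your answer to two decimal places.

H-model: P₀ = D₀[(1+g_L) + H(g_S−g_L)]/(r−g_L), with H = 8/2 = 4.
P₀ = 3.05 × [(1+0.054) + 4×(0.2301−0.054)] / (0.145−0.054)
   = 3.05 × 1.7584 / 0.091 = 58.9354

$58.94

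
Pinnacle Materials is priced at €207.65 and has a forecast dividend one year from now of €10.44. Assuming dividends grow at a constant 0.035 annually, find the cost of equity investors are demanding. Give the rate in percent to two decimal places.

8.53%

Rearranging the constant-growth DDM: r = D₁/P₀ + g.
r = 10.4400 / 207.65 + 0.035 = 0.05028 + 0.035 = 0.08528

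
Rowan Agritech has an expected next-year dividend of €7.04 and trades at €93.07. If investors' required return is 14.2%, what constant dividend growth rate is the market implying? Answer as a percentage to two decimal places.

From P₀ = D₁/(r − g), the implied growth is g = r − D₁/P₀.
g = 0.142 − 7.04/93.07 = 0.142 − 0.07564 = 0.06636

6.64%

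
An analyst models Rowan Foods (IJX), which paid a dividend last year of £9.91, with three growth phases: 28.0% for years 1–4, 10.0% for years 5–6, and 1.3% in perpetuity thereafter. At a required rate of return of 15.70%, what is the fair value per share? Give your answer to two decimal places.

£173.28

Three-stage DDM. Project D₁…D_6; terminal Gordon value at t=6 with g = 0.013; discount at r = 0.157.
D_1 = 12.6848
D_2 = 16.2365
D_3 = 20.7828
D_4 = 26.6020
D_5 = 29.2621
D_6 = 32.1884
TV_6 = 32.6068/(0.157−0.013) = 226.4362
P₀ = Σ Dₜ/(1+r)ᵗ + TV_6/(1+r)^6 = 173.2823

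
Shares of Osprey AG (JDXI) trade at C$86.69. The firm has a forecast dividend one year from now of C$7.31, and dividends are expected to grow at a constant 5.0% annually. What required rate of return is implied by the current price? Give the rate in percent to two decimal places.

Rearranging the constant-growth DDM: r = D₁/P₀ + g.
r = 7.3100 / 86.69 + 0.05 = 0.08432 + 0.05 = 0.13432

13.43%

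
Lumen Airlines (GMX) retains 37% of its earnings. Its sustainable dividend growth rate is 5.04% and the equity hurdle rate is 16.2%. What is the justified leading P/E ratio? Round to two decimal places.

5.65

Payout ratio b = 1 − 0.37 = 0.63.
Justified leading P/E = b/(r−g) = 0.63/(0.162−0.0504) = 5.6452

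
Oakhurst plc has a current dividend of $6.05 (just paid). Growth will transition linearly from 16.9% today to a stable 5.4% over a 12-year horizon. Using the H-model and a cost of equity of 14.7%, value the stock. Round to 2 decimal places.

H-model: P₀ = D₀[(1+g_L) + H(g_S−g_L)]/(r−g_L), with H = 12/2 = 6.
P₀ = 6.05 × [(1+0.054) + 6×(0.169−0.054)] / (0.147−0.054)
   = 6.05 × 1.7440 / 0.093 = 113.4538

$113.45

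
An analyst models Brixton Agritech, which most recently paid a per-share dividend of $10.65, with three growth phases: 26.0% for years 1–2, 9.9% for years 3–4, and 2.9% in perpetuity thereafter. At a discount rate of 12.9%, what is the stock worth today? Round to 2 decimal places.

Three-stage DDM. Project D₁…D_4; terminal Gordon value at t=4 with g = 0.029; discount at r = 0.129.
D_1 = 13.4190
D_2 = 16.9079
D_3 = 18.5818
D_4 = 20.4214
TV_4 = 21.0136/(0.129−0.029) = 210.1365
P₀ = Σ Dₜ/(1+r)ᵗ + TV_4/(1+r)^4 = 179.9701

$179.97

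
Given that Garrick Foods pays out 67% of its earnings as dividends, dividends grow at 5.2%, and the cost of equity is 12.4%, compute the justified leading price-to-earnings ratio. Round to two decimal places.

9.31

Justified leading P/E = b/(r−g) = 0.67/(0.124−0.052) = 9.3056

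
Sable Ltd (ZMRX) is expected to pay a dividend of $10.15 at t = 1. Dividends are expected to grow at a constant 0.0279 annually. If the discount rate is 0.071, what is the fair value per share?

Gordon growth model: P₀ = D₁/(r − g), with D₁ = 10.15 given directly.
P₀ = 10.1500 / (0.071 − 0.0279) = 10.1500 / 0.0431 = 235.4988

$235.50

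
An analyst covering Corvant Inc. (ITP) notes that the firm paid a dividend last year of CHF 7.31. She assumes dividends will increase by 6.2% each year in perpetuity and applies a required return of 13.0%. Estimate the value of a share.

Gordon growth model: P₀ = D₁/(r − g). D₁ = 7.31 × (1 + 0.062) = 7.7632.
P₀ = 7.7632 / (0.13 − 0.062) = 7.7632 / 0.068 = 114.1650

CHF 114.16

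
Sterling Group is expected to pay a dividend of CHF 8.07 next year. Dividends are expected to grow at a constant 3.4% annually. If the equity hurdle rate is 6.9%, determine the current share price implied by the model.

CHF 230.57

Gordon growth model: P₀ = D₁/(r − g), with D₁ = 8.07 given directly.
P₀ = 8.0700 / (0.069 − 0.034) = 8.0700 / 0.035 = 230.5714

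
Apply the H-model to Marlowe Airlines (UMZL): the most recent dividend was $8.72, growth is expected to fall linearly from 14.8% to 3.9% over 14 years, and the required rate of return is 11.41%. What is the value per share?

$209.23

H-model: P₀ = D₀[(1+g_L) + H(g_S−g_L)]/(r−g_L), with H = 14/2 = 7.
P₀ = 8.72 × [(1+0.039) + 7×(0.148−0.039)] / (0.1141−0.039)
   = 8.72 × 1.8020 / 0.0751 = 209.2336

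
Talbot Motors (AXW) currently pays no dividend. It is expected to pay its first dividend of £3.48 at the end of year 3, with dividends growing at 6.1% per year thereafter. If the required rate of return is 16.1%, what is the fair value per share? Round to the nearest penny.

Deferred-dividend DDM. At t=2 the remaining stream is a growing perpetuity with first payment D_3 = 3.48.
V_2 = D_3/(r−g) = 3.48/(0.161−0.061) = 34.8000
P₀ = V_2/(1+r)^2 = 34.8000/(1+0.161)^2 = 25.8175

£25.82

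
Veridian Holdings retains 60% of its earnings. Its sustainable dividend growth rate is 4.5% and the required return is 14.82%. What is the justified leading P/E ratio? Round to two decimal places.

3.88

Payout ratio b = 1 − 0.60 = 0.40.
Justified leading P/E = b/(r−g) = 0.40/(0.1482−0.045) = 3.8760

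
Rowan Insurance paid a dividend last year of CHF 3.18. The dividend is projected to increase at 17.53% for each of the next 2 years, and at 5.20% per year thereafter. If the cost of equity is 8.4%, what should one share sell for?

CHF 130.08

Two-stage DDM. Project D₁…D_2 at 0.1753, terminal growth 0.052, discount at r = 0.084.
D_1 = 3.7375
D_2 = 4.3926
Terminal value at t=2: TV = D_3/(r−g) = 4.6210/(0.084−0.052) = 144.4077
P₀ = 3.7375/(1+0.084)^1 + 4.3926/(1+0.084)^2 + 144.4077/(1+0.084)^2 = 130.0804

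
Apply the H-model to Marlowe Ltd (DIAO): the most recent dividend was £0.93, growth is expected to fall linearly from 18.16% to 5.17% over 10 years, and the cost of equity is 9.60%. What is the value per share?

£35.71

H-model: P₀ = D₀[(1+g_L) + H(g_S−g_L)]/(r−g_L), with H = 10/2 = 5.
P₀ = 0.93 × [(1+0.0517) + 5×(0.1816−0.0517)] / (0.096−0.0517)
   = 0.93 × 1.7012 / 0.0443 = 35.7137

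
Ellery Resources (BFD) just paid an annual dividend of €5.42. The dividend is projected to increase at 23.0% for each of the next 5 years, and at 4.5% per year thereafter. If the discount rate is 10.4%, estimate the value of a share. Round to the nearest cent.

€202.71

Two-stage DDM. Project D₁…D_5 at 0.23, terminal growth 0.045, discount at r = 0.104.
D_1 = 6.6666
D_2 = 8.1999
D_3 = 10.0859
D_4 = 12.4057
D_5 = 15.2590
Terminal value at t=5: TV = D_6/(r−g) = 15.9456/(0.104−0.045) = 270.2646
P₀ = 6.6666/(1+0.104)^1 + 8.1999/(1+0.104)^2 + 10.0859/(1+0.104)^3 + 12.4057/(1+0.104)^4 + 15.2590/(1+0.104)^5 + 270.2646/(1+0.104)^5 = 202.7122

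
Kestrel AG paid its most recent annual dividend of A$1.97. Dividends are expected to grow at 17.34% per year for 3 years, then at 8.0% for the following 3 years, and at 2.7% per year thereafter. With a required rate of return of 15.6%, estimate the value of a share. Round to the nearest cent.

Three-stage DDM. Project D₁…D_6; terminal Gordon value at t=6 with g = 0.027; discount at r = 0.156.
D_1 = 2.3116
D_2 = 2.7124
D_3 = 3.1828
D_4 = 3.4374
D_5 = 3.7124
D_6 = 4.0094
TV_6 = 4.1176/(0.156−0.027) = 31.9195
P₀ = Σ Dₜ/(1+r)ᵗ + TV_6/(1+r)^6 = 24.8684

A$24.87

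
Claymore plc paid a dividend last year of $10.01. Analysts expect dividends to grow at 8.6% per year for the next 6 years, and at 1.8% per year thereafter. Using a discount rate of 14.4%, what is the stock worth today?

Two-stage DDM. Project D₁…D_6 at 0.086, terminal growth 0.018, discount at r = 0.144.
D_1 = 10.8709
D_2 = 11.8058
D_3 = 12.8210
D_4 = 13.9237
D_5 = 15.1211
D_6 = 16.4215
Terminal value at t=6: TV = D_7/(r−g) = 16.7171/(0.144−0.018) = 132.6754
P₀ = 10.8709/(1+0.144)^1 + 11.8058/(1+0.144)^2 + 12.8210/(1+0.144)^3 + 13.9237/(1+0.144)^4 + 15.1211/(1+0.144)^5 + 16.4215/(1+0.144)^6 + 132.6754/(1+0.144)^6 = 109.4468

$109.45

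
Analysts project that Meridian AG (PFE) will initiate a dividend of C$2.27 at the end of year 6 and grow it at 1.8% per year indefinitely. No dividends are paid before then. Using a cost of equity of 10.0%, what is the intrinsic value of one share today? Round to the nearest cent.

C$17.19

Deferred-dividend DDM. At t=5 the remaining stream is a growing perpetuity with first payment D_6 = 2.27.
V_5 = D_6/(r−g) = 2.27/(0.1−0.018) = 27.6829
P₀ = V_5/(1+r)^5 = 27.6829/(1+0.1)^5 = 17.1889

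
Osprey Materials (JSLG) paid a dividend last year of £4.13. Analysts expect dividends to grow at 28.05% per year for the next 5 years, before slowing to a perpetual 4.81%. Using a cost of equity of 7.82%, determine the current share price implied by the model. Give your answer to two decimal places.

£375.39

Two-stage DDM. Project D₁…D_5 at 0.2805, terminal growth 0.0481, discount at r = 0.0782.
D_1 = 5.2885
D_2 = 6.7719
D_3 = 8.6714
D_4 = 11.1037
D_5 = 14.2183
Terminal value at t=5: TV = D_6/(r−g) = 14.9022/(0.0782−0.0481) = 495.0900
P₀ = 5.2885/(1+0.0782)^1 + 6.7719/(1+0.0782)^2 + 8.6714/(1+0.0782)^3 + 11.1037/(1+0.0782)^4 + 14.2183/(1+0.0782)^5 + 495.0900/(1+0.0782)^5 = 375.3942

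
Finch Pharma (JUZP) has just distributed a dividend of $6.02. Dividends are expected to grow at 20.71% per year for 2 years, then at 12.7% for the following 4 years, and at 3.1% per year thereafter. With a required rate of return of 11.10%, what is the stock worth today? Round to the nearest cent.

Three-stage DDM. Project D₁…D_6; terminal Gordon value at t=6 with g = 0.031; discount at r = 0.111.
D_1 = 7.2667
D_2 = 8.7717
D_3 = 9.8857
D_4 = 11.1412
D_5 = 12.5561
D_6 = 14.1507
TV_6 = 14.5894/(0.111−0.031) = 182.3675
P₀ = Σ Dₜ/(1+r)ᵗ + TV_6/(1+r)^6 = 140.0871

$140.09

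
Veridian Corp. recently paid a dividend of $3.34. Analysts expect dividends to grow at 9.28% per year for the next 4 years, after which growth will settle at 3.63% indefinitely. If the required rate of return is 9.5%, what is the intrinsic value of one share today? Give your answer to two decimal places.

$71.79

Two-stage DDM. Project D₁…D_4 at 0.0928, terminal growth 0.0363, discount at r = 0.095.
D_1 = 3.6500
D_2 = 3.9887
D_3 = 4.3588
D_4 = 4.7633
Terminal value at t=4: TV = D_5/(r−g) = 4.9362/(0.095−0.0363) = 84.0924
P₀ = 3.6500/(1+0.095)^1 + 3.9887/(1+0.095)^2 + 4.3588/(1+0.095)^3 + 4.7633/(1+0.095)^4 + 84.0924/(1+0.095)^4 = 71.7855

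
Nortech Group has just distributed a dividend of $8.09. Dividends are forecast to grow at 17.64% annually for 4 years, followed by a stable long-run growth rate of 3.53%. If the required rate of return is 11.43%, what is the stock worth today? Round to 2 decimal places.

Two-stage DDM. Project D₁…D_4 at 0.1764, terminal growth 0.0353, discount at r = 0.1143.
D_1 = 9.5171
D_2 = 11.1959
D_3 = 13.1708
D_4 = 15.4942
Terminal value at t=4: TV = D_5/(r−g) = 16.0411/(0.1143−0.0353) = 203.0522
P₀ = 9.5171/(1+0.1143)^1 + 11.1959/(1+0.1143)^2 + 13.1708/(1+0.1143)^3 + 15.4942/(1+0.1143)^4 + 203.0522/(1+0.1143)^4 = 168.8310

$168.83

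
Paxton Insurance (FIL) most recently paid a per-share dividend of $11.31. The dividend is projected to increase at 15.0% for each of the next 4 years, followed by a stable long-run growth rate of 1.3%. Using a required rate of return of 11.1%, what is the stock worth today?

Two-stage DDM. Project D₁…D_4 at 0.15, terminal growth 0.013, discount at r = 0.111.
D_1 = 13.0065
D_2 = 14.9575
D_3 = 17.2011
D_4 = 19.7813
Terminal value at t=4: TV = D_5/(r−g) = 20.0384/(0.111−0.013) = 204.4736
P₀ = 13.0065/(1+0.111)^1 + 14.9575/(1+0.111)^2 + 17.2011/(1+0.111)^3 + 19.7813/(1+0.111)^4 + 204.4736/(1+0.111)^4 = 183.5609

$183.56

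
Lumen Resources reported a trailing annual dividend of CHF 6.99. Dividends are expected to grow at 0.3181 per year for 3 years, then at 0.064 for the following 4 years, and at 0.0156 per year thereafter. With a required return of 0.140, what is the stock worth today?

CHF 131.65

Three-stage DDM. Project D₁…D_7; terminal Gordon value at t=7 with g = 0.0156; discount at r = 0.14.
D_1 = 9.2135
D_2 = 12.1443
D_3 = 16.0075
D_4 = 17.0319
D_5 = 18.1220
D_6 = 19.2818
D_7 = 20.5158
TV_7 = 20.8359/(0.14−0.0156) = 167.4908
P₀ = Σ Dₜ/(1+r)ᵗ + TV_7/(1+r)^7 = 131.6465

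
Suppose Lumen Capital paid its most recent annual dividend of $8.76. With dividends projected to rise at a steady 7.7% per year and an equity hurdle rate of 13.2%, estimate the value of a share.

$171.54

Gordon growth model: P₀ = D₁/(r − g). D₁ = 8.76 × (1 + 0.077) = 9.4345.
P₀ = 9.4345 / (0.132 − 0.077) = 9.4345 / 0.055 = 171.5367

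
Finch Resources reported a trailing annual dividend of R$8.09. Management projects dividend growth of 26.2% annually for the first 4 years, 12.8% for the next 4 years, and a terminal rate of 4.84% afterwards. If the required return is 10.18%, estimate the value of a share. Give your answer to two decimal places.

Three-stage DDM. Project D₁…D_8; terminal Gordon value at t=8 with g = 0.0484; discount at r = 0.1018.
D_1 = 10.2096
D_2 = 12.8845
D_3 = 16.2602
D_4 = 20.5204
D_5 = 23.1470
D_6 = 26.1098
D_7 = 29.4519
D_8 = 33.2217
TV_8 = 34.8297/(0.1018−0.0484) = 652.2410
P₀ = Σ Dₜ/(1+r)ᵗ + TV_8/(1+r)^8 = 405.3703

R$405.37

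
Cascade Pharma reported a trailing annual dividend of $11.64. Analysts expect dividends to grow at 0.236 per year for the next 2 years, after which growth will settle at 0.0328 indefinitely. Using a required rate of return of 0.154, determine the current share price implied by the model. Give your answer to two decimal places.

Two-stage DDM. Project D₁…D_2 at 0.236, terminal growth 0.0328, discount at r = 0.154.
D_1 = 14.3870
D_2 = 17.7824
Terminal value at t=2: TV = D_3/(r−g) = 18.3656/(0.154−0.0328) = 151.5317
P₀ = 14.3870/(1+0.154)^1 + 17.7824/(1+0.154)^2 + 151.5317/(1+0.154)^2 = 139.6069

$139.61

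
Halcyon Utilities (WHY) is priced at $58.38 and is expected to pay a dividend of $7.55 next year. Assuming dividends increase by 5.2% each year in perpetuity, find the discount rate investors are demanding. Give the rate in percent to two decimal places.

18.13%

Rearranging the constant-growth DDM: r = D₁/P₀ + g.
r = 7.5500 / 58.38 + 0.052 = 0.12933 + 0.052 = 0.18133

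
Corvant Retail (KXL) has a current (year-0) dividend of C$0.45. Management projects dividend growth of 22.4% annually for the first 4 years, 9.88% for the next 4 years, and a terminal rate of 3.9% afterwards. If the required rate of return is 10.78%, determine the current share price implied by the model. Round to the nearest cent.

C$14.76

Three-stage DDM. Project D₁…D_8; terminal Gordon value at t=8 with g = 0.039; discount at r = 0.1078.
D_1 = 0.5508
D_2 = 0.6742
D_3 = 0.8252
D_4 = 1.0100
D_5 = 1.1098
D_6 = 1.2195
D_7 = 1.3400
D_8 = 1.4724
TV_8 = 1.5298/(0.1078−0.039) = 22.2351
P₀ = Σ Dₜ/(1+r)ᵗ + TV_8/(1+r)^8 = 14.7555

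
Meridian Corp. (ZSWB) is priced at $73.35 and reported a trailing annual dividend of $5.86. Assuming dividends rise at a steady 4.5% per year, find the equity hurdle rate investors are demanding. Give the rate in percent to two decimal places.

Rearranging the constant-growth DDM: r = D₁/P₀ + g.
D₁ = 5.86 × (1 + 0.045) = 6.1237.
r = 6.1237 / 73.35 + 0.045 = 0.08349 + 0.045 = 0.12849

12.85%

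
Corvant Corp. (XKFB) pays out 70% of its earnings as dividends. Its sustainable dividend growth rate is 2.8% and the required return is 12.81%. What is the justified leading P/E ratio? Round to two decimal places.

6.99

Justified leading P/E = b/(r−g) = 0.70/(0.1281−0.028) = 6.9930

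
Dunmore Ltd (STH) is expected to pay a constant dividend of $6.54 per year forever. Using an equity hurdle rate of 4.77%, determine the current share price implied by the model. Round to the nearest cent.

Zero-growth DDM (perpetuity): P₀ = D/r = 6.54 / 0.0477 = 137.1069

$137.11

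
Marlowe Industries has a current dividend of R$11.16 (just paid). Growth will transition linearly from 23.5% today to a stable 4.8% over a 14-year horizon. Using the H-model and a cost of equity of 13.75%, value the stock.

R$293.90

H-model: P₀ = D₀[(1+g_L) + H(g_S−g_L)]/(r−g_L), with H = 14/2 = 7.
P₀ = 11.16 × [(1+0.048) + 7×(0.235−0.048)] / (0.1375−0.048)
   = 11.16 × 2.3570 / 0.0895 = 293.9008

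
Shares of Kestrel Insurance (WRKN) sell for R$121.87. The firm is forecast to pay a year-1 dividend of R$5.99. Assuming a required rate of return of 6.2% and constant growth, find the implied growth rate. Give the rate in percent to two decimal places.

1.28%

From P₀ = D₁/(r − g), the implied growth is g = r − D₁/P₀.
g = 0.062 − 5.99/121.87 = 0.062 − 0.04915 = 0.01285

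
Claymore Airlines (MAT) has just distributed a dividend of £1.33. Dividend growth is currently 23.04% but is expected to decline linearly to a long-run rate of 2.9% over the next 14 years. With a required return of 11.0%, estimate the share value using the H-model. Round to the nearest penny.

H-model: P₀ = D₀[(1+g_L) + H(g_S−g_L)]/(r−g_L), with H = 14/2 = 7.
P₀ = 1.33 × [(1+0.029) + 7×(0.2304−0.029)] / (0.11−0.029)
   = 1.33 × 2.4388 / 0.081 = 40.0445

£40.04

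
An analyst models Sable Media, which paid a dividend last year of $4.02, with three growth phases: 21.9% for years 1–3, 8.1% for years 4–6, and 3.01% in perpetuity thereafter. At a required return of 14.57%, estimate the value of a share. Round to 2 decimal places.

$62.86

Three-stage DDM. Project D₁…D_6; terminal Gordon value at t=6 with g = 0.0301; discount at r = 0.1457.
D_1 = 4.9004
D_2 = 5.9736
D_3 = 7.2818
D_4 = 7.8716
D_5 = 8.5092
D_6 = 9.1984
TV_6 = 9.4753/(0.1457−0.0301) = 81.9664
P₀ = Σ Dₜ/(1+r)ᵗ + TV_6/(1+r)^6 = 62.8581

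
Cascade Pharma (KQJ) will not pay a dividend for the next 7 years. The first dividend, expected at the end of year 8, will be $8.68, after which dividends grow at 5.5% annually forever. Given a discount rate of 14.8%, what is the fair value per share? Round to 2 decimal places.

Deferred-dividend DDM. At t=7 the remaining stream is a growing perpetuity with first payment D_8 = 8.68.
V_7 = D_8/(r−g) = 8.68/(0.148−0.055) = 93.3333
P₀ = V_7/(1+r)^7 = 93.3333/(1+0.148)^7 = 35.5176

$35.52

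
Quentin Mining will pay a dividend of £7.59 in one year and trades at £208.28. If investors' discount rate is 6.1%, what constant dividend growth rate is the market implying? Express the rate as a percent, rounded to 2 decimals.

From P₀ = D₁/(r − g), the implied growth is g = r − D₁/P₀.
g = 0.061 − 7.59/208.28 = 0.061 − 0.03644 = 0.02456

2.46%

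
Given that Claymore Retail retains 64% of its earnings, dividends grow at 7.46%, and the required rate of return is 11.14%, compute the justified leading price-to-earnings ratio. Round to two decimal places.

9.78

Payout ratio b = 1 − 0.64 = 0.36.
Justified leading P/E = b/(r−g) = 0.36/(0.1114−0.0746) = 9.7826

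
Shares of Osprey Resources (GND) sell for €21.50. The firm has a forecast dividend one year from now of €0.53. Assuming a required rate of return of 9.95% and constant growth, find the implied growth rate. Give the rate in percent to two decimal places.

7.48%

From P₀ = D₁/(r − g), the implied growth is g = r − D₁/P₀.
g = 0.0995 − 0.53/21.50 = 0.0995 − 0.02465 = 0.07485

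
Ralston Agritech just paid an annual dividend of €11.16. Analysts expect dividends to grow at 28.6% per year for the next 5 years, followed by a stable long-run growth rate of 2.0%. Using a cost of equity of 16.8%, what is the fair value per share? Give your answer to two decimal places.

Two-stage DDM. Project D₁…D_5 at 0.286, terminal growth 0.02, discount at r = 0.168.
D_1 = 14.3518
D_2 = 18.4564
D_3 = 23.7349
D_4 = 30.5231
D_5 = 39.2527
Terminal value at t=5: TV = D_6/(r−g) = 40.0377/(0.168−0.02) = 270.5251
P₀ = 14.3518/(1+0.168)^1 + 18.4564/(1+0.168)^2 + 23.7349/(1+0.168)^3 + 30.5231/(1+0.168)^4 + 39.2527/(1+0.168)^5 + 270.5251/(1+0.168)^5 = 199.6193

€199.62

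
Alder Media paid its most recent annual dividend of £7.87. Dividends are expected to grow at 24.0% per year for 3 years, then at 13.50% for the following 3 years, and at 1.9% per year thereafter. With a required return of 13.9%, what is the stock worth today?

£143.63

Three-stage DDM. Project D₁…D_6; terminal Gordon value at t=6 with g = 0.019; discount at r = 0.139.
D_1 = 9.7588
D_2 = 12.1009
D_3 = 15.0051
D_4 = 17.0308
D_5 = 19.3300
D_6 = 21.9395
TV_6 = 22.3564/(0.139−0.019) = 186.3032
P₀ = Σ Dₜ/(1+r)ᵗ + TV_6/(1+r)^6 = 143.6263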